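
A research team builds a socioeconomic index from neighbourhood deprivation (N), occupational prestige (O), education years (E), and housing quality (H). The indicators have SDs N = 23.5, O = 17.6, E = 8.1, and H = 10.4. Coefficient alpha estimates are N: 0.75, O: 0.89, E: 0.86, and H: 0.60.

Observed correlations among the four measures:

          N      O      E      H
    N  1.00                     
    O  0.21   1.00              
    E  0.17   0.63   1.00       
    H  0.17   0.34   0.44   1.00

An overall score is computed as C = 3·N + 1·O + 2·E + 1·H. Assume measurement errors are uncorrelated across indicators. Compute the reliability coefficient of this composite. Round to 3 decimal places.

Var(C) = 3²·23.5² + 17.6² + 2²·8.1² + 10.4² + 2·[3·23.5·17.6·0.21 + 6·23.5·8.1·0.17 + 3·23.5·10.4·0.17 + 2·17.6·8.1·0.63 + 17.6·10.4·0.34 + 2·8.1·10.4·0.44] = 5650.61 + 1790.72 = 7441.33.
With uncorrelated errors the cross-covariances are all true-score covariance, so they carry over unchanged; only the diagonal terms shrink to ρᵢσᵢ².
True-score variance = [3²·23.5²·0.75 + 17.6²·0.89 + 2²·8.1²·0.86 + 10.4²·0.60] + 1790.72 = 4293.97 + 1790.72 = 6084.69.
Reliability = 6084.69 / 7441.33 = 0.818.

0.818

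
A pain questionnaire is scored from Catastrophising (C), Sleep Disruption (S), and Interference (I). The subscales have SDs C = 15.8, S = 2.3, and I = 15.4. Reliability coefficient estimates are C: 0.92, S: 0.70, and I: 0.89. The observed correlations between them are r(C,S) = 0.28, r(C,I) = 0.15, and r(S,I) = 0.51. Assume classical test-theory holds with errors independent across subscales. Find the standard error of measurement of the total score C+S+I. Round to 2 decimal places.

Var(total) = 492.09 + 129.475 = 621.565.
True-score variance = 444.444 + 129.475 = 573.919, so reliability = 0.9233.
Error variance = 621.565 − 573.919 = 47.6458; SEM = √47.6458 = 6.90.

6.90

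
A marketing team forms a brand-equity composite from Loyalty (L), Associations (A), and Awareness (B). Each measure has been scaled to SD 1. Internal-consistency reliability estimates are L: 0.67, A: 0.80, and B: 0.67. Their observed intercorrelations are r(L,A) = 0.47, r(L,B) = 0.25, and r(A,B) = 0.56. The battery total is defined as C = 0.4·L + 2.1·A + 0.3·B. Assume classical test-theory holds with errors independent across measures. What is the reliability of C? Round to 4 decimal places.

Var(C) = 0.4² + 2.1² + 0.3² + 2·[0.84·0.47 + 0.12·0.25 + 0.63·0.56] = 4.66 + 1.5552 = 6.2152.
Under uncorrelated errors the observed covariances equal the true-score covariances, so only the own-variance terms attenuate.
True-score variance = [0.4²·0.67 + 2.1²·0.80 + 0.3²·0.67] + 1.5552 = 3.6955 + 1.5552 = 5.2507.
Reliability = 5.2507 / 6.2152 = 0.8448.

0.8448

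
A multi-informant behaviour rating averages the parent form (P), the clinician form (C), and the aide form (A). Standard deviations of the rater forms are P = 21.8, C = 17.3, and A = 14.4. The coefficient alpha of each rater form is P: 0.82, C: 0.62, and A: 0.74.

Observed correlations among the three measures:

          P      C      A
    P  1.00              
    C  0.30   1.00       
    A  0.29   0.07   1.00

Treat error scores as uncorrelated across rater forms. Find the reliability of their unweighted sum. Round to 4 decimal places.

Var(P+C+A) = 21.8² + 17.3² + 14.4² + 2·[21.8·17.3·0.30 + 21.8·14.4·0.29 + 17.3·14.4·0.07] = 981.89 + 443.234 = 1425.12.
Under uncorrelated errors the observed covariances equal the true-score covariances, so only the own-variance terms attenuate.
True-score variance = [21.8²·0.82 + 17.3²·0.62 + 14.4²·0.74] + 443.234 = 728.703 + 443.234 = 1171.94.
Reliability = 1171.94 / 1425.12 = 0.8223.

0.8223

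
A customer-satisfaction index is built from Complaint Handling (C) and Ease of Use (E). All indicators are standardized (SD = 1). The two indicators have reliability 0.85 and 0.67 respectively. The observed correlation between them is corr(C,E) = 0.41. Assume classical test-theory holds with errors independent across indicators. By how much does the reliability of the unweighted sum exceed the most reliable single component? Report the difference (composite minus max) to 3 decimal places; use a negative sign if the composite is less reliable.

-0.020

Var(sum) = 2 + 0.82 = 2.82; true-score variance = 1.52 + 0.82 = 2.34; composite reliability = 0.8298.
Max component reliability = 0.8500.
Difference = 0.8298 − 0.8500 = -0.020.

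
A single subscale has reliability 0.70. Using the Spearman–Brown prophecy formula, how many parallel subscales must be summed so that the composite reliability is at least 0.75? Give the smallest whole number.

k ≥ ρ*(1−ρ₁)/(ρ₁(1−ρ*)) = 0.75·0.30 / (0.70·0.25) = 1.286.
Smallest integer k = 2.

2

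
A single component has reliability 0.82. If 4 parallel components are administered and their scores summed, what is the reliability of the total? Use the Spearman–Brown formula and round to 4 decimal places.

ρ_k = kρ / (1 + (k−1)ρ) = 4·0.82 / (1 + 3·0.82) = 3.280 / 3.460 = 0.9480.

0.9480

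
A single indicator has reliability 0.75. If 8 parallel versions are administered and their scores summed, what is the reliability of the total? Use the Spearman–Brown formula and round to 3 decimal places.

ρ_k = kρ / (1 + (k−1)ρ) = 8·0.75 / (1 + 7·0.75) = 6.000 / 6.250 = 0.960.

0.960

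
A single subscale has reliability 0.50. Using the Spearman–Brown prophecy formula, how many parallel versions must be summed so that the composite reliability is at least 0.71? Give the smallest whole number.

3

k ≥ ρ*(1−ρ₁)/(ρ₁(1−ρ*)) = 0.71·0.50 / (0.50·0.29) = 2.448.
Smallest integer k = 3.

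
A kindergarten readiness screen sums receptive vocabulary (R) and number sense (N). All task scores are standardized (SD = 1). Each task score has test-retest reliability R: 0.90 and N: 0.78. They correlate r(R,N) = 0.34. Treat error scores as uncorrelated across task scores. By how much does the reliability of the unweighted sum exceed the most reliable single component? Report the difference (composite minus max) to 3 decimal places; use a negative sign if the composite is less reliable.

-0.019

Var(sum) = 2 + 0.68 = 2.68; true-score variance = 1.68 + 0.68 = 2.36; composite reliability = 0.8806.
Max component reliability = 0.9000.
Difference = 0.8806 − 0.9000 = -0.019.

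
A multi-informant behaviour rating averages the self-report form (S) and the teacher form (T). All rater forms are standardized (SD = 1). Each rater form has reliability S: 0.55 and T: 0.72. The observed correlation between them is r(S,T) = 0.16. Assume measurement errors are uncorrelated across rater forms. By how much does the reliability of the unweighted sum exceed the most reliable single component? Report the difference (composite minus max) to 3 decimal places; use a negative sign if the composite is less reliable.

-0.035

Var(sum) = 2 + 0.32 = 2.32; true-score variance = 1.27 + 0.32 = 1.59; composite reliability = 0.6853.
Max component reliability = 0.7200.
Difference = 0.6853 − 0.7200 = -0.035.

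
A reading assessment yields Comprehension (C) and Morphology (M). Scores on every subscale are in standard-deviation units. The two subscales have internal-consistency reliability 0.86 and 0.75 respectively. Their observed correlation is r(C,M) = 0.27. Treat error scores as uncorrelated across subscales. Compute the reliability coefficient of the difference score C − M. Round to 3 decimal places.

0.733

Var(C−M) = 1 + 1 − 2·0.27 = 2 − 0.54 = 1.46.
With uncorrelated errors the cross-covariances are all true-score covariance, so they carry over unchanged; only the diagonal terms shrink to ρᵢσᵢ².
True-score variance = [0.86 + 0.75] − 0.54 = 1.61 − 0.54 = 1.07.
Reliability = 1.07 / 1.46 = 0.733.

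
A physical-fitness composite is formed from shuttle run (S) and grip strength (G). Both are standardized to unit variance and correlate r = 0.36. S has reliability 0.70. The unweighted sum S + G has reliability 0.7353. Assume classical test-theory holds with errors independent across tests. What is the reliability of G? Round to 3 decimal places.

0.580

Var(S+G) = 2 + 2·0.36 = 2.720.
True-score variance = ρ_S + ρ_G + 2·0.36, so 0.7353 = (0.70 + ρ_G + 0.72) / 2.720.
ρ_G = 0.7353·2.720 − 0.70 − 0.72 = 0.580.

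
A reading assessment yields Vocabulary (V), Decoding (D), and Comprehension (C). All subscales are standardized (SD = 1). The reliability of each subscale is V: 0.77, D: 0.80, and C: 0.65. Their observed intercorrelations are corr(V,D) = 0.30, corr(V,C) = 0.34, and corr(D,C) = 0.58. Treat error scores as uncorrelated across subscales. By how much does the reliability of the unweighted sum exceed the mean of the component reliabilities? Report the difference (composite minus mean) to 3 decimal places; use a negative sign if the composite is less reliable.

0.117

Var(sum) = 3 + 2.44 = 5.44; true-score variance = 2.22 + 2.44 = 4.66; composite reliability = 0.8566.
Mean component reliability = 0.7400.
Difference = 0.8566 − 0.7400 = 0.117.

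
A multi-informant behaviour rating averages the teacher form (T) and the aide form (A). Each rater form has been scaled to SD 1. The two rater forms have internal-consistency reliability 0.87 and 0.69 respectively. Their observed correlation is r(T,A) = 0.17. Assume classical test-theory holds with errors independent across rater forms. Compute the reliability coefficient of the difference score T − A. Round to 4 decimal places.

Var(T−A) = 1 + 1 − 2·0.17 = 2 − 0.34 = 1.66.
With uncorrelated errors the cross-covariances are all true-score covariance, so they carry over unchanged; only the diagonal terms shrink to ρᵢσᵢ².
True-score variance = [0.87 + 0.69] − 0.34 = 1.56 − 0.34 = 1.22.
Reliability = 1.22 / 1.66 = 0.7349.

0.7349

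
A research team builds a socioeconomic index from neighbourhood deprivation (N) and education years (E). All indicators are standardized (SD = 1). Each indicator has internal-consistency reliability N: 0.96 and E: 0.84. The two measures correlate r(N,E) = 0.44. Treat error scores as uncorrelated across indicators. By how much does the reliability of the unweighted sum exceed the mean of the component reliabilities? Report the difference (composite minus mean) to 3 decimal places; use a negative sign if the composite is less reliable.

Var(sum) = 2 + 0.88 = 2.88; true-score variance = 1.8 + 0.88 = 2.68; composite reliability = 0.9306.
Mean component reliability = 0.9000.
Difference = 0.9306 − 0.9000 = 0.031.

0.031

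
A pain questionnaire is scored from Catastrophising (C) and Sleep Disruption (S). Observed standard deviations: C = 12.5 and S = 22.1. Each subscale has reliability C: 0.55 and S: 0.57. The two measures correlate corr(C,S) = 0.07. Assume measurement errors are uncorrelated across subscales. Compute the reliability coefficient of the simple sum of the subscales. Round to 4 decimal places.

0.5898

Var(C+S) = 12.5² + 22.1² + 2·[12.5·22.1·0.07] = 644.66 + 38.675 = 683.335.
Under uncorrelated errors the observed covariances equal the true-score covariances, so only the own-variance terms attenuate.
True-score variance = [12.5²·0.55 + 22.1²·0.57] + 38.675 = 364.331 + 38.675 = 403.006.
Reliability = 403.006 / 683.335 = 0.5898.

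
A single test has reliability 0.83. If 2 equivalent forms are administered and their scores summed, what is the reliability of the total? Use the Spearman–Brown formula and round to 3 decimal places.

0.907

ρ_k = kρ / (1 + (k−1)ρ) = 2·0.83 / (1 + 1·0.83) = 1.660 / 1.830 = 0.907.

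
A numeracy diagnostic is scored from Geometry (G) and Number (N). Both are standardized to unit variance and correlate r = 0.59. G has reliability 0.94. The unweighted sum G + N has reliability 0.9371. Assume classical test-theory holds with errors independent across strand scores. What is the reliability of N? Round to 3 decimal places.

0.860

Var(G+N) = 2 + 2·0.59 = 3.180.
True-score variance = ρ_G + ρ_N + 2·0.59, so 0.9371 = (0.94 + ρ_N + 1.18) / 3.180.
ρ_N = 0.9371·3.180 − 0.94 − 1.18 = 0.860.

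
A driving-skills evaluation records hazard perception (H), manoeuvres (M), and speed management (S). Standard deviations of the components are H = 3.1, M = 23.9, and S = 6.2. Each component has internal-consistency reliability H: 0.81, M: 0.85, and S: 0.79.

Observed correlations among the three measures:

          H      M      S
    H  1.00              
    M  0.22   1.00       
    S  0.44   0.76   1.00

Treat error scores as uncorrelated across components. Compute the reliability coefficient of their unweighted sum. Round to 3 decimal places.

Var(H+M+S) = 3.1² + 23.9² + 6.2² + 2·[3.1·23.9·0.22 + 3.1·6.2·0.44 + 23.9·6.2·0.76] = 619.26 + 274.747 = 894.007.
With uncorrelated errors the cross-covariances are all true-score covariance, so they carry over unchanged; only the diagonal terms shrink to ρᵢσᵢ².
True-score variance = [3.1²·0.81 + 23.9²·0.85 + 6.2²·0.79] + 274.747 = 523.68 + 274.747 = 798.427.
Reliability = 798.427 / 894.007 = 0.893.

0.893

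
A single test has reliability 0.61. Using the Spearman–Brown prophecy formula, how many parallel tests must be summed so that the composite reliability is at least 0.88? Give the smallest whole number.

k ≥ ρ*(1−ρ₁)/(ρ₁(1−ρ*)) = 0.88·0.39 / (0.61·0.12) = 4.689.
Smallest integer k = 5.

5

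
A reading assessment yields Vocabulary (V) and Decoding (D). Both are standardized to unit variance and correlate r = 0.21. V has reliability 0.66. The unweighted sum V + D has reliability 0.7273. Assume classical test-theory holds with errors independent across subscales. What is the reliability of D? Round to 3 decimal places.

0.680

Var(V+D) = 2 + 2·0.21 = 2.420.
True-score variance = ρ_V + ρ_D + 2·0.21, so 0.7273 = (0.66 + ρ_D + 0.42) / 2.420.
ρ_D = 0.7273·2.420 − 0.66 − 0.42 = 0.680.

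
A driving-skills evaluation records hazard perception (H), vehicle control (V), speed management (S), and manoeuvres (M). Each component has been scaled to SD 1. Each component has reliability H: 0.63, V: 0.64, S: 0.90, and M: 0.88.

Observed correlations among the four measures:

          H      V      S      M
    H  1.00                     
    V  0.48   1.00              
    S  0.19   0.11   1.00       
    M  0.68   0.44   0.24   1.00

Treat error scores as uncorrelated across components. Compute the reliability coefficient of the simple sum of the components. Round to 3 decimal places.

Var(H+V+S+M) = 4 + 2·[0.48 + 0.19 + 0.68 + 0.11 + 0.44 + 0.24] = 4 + 4.28 = 8.28.
Because errors are independent across components, Cov(Tᵢ,Tⱼ) = Cov(Xᵢ,Xⱼ); the off-diagonal part of the true-score variance is the same as above.
True-score variance = [0.63 + 0.64 + 0.90 + 0.88] + 4.28 = 3.05 + 4.28 = 7.33.
Reliability = 7.33 / 8.28 = 0.885.

0.885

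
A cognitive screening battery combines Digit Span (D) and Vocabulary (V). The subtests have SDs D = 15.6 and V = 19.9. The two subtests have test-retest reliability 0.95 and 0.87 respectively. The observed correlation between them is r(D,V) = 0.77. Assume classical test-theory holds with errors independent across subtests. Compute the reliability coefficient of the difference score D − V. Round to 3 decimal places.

0.605

Var(D−V) = 15.6² + 19.9² − 2·15.6·19.9·0.77 = 639.37 − 478.078 = 161.292.
Under uncorrelated errors the observed covariances equal the true-score covariances, so only the own-variance terms attenuate.
True-score variance = [15.6²·0.95 + 19.9²·0.87] − 478.078 = 575.721 − 478.078 = 97.6431.
Reliability = 97.6431 / 161.292 = 0.605.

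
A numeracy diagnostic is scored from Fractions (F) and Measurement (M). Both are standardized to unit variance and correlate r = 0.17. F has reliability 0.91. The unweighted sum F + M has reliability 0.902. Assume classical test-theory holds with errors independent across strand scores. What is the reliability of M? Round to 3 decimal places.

0.861

Var(F+M) = 2 + 2·0.17 = 2.340.
True-score variance = ρ_F + ρ_M + 2·0.17, so 0.902 = (0.91 + ρ_M + 0.34) / 2.340.
ρ_M = 0.902·2.340 − 0.91 − 0.34 = 0.861.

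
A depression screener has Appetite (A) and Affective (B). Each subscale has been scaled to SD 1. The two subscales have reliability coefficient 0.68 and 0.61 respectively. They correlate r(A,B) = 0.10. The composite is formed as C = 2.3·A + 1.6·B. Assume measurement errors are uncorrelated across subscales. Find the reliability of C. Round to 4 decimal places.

Var(C) = 2.3² + 1.6² + 2·[3.68·0.10] = 7.85 + 0.736 = 8.586.
With uncorrelated errors the cross-covariances are all true-score covariance, so they carry over unchanged; only the diagonal terms shrink to ρᵢσᵢ².
True-score variance = [2.3²·0.68 + 1.6²·0.61] + 0.736 = 5.1588 + 0.736 = 5.8948.
Reliability = 5.8948 / 8.586 = 0.6866.

0.6866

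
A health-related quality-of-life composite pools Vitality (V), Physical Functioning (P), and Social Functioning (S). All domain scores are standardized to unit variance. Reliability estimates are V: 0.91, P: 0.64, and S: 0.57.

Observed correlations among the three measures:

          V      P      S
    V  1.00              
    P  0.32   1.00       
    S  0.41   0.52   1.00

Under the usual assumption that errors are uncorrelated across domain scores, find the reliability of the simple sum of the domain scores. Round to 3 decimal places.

0.840

Var(V+P+S) = 3 + 2·[0.32 + 0.41 + 0.52] = 3 + 2.5 = 5.5.
With uncorrelated errors the cross-covariances are all true-score covariance, so they carry over unchanged; only the diagonal terms shrink to ρᵢσᵢ².
True-score variance = [0.91 + 0.64 + 0.57] + 2.5 = 2.12 + 2.5 = 4.62.
Reliability = 4.62 / 5.5 = 0.840.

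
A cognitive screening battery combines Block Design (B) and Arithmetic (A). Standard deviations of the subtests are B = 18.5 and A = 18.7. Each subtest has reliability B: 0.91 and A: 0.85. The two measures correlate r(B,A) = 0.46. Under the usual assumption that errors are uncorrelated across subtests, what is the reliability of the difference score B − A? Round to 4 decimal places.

Var(B−A) = 18.5² + 18.7² − 2·18.5·18.7·0.46 = 691.94 − 318.274 = 373.666.
Because errors are independent across components, Cov(Tᵢ,Tⱼ) = Cov(Xᵢ,Xⱼ); the off-diagonal part of the true-score variance is the same as above.
True-score variance = [18.5²·0.91 + 18.7²·0.85] − 318.274 = 608.684 − 318.274 = 290.41.
Reliability = 290.41 / 373.666 = 0.7772.

0.7772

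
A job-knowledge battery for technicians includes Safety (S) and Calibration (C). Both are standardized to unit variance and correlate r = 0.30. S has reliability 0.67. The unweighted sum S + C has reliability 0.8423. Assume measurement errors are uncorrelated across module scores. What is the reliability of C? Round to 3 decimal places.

Var(S+C) = 2 + 2·0.30 = 2.600.
True-score variance = ρ_S + ρ_C + 2·0.30, so 0.8423 = (0.67 + ρ_C + 0.60) / 2.600.
ρ_C = 0.8423·2.600 − 0.67 − 0.60 = 0.920.

0.920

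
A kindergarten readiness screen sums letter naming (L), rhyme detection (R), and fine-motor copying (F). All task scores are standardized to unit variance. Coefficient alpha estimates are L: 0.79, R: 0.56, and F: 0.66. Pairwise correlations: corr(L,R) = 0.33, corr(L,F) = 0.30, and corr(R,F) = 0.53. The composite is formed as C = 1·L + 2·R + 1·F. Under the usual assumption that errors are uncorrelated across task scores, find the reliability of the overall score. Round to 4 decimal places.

Var(C) = 1 + 2² + 1 + 2·[2·0.33 + 0.30 + 2·0.53] = 6 + 4.04 = 10.04.
Under uncorrelated errors the observed covariances equal the true-score covariances, so only the own-variance terms attenuate.
True-score variance = [0.79 + 2²·0.56 + 0.66] + 4.04 = 3.69 + 4.04 = 7.73.
Reliability = 7.73 / 10.04 = 0.7699.

0.7699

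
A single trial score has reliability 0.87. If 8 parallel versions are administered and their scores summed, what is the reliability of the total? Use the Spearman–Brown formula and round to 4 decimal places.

ρ_k = kρ / (1 + (k−1)ρ) = 8·0.87 / (1 + 7·0.87) = 6.960 / 7.090 = 0.9817.

0.9817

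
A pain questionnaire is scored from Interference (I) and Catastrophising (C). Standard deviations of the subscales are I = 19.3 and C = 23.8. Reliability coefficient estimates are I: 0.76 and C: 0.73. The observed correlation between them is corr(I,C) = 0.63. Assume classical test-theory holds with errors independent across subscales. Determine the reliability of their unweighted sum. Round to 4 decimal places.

0.8403

Var(I+C) = 19.3² + 23.8² + 2·[19.3·23.8·0.63] = 938.93 + 578.768 = 1517.7.
Under uncorrelated errors the observed covariances equal the true-score covariances, so only the own-variance terms attenuate.
True-score variance = [19.3²·0.76 + 23.8²·0.73] + 578.768 = 696.594 + 578.768 = 1275.36.
Reliability = 1275.36 / 1517.7 = 0.8403.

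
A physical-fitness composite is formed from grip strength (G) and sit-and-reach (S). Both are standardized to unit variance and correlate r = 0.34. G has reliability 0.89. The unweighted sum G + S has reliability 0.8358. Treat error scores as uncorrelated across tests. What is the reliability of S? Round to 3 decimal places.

0.670

Var(G+S) = 2 + 2·0.34 = 2.680.
True-score variance = ρ_G + ρ_S + 2·0.34, so 0.8358 = (0.89 + ρ_S + 0.68) / 2.680.
ρ_S = 0.8358·2.680 − 0.89 − 0.68 = 0.670.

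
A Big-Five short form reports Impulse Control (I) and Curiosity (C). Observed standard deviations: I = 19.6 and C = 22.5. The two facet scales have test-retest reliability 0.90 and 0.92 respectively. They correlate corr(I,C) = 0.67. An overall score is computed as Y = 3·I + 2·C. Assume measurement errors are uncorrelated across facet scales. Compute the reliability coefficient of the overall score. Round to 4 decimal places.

0.9438

Var(Y) = 3²·19.6² + 2²·22.5² + 2·[6·19.6·22.5·0.67] = 5482.44 + 3545.64 = 9028.08.
With uncorrelated errors the cross-covariances are all true-score covariance, so they carry over unchanged; only the diagonal terms shrink to ρᵢσᵢ².
True-score variance = [3²·19.6²·0.90 + 2²·22.5²·0.92] + 3545.64 = 4974.7 + 3545.64 = 8520.34.
Reliability = 8520.34 / 9028.08 = 0.9438.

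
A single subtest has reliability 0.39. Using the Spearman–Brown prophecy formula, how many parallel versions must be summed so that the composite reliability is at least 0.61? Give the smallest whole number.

k ≥ ρ*(1−ρ₁)/(ρ₁(1−ρ*)) = 0.61·0.61 / (0.39·0.39) = 2.446.
Smallest integer k = 3.

3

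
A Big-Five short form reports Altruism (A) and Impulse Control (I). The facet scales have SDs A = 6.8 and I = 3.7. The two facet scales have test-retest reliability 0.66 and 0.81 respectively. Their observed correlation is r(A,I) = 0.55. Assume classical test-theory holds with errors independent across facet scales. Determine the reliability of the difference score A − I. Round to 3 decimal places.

0.432

Var(A−I) = 6.8² + 3.7² − 2·6.8·3.7·0.55 = 59.93 − 27.676 = 32.254.
Under uncorrelated errors the observed covariances equal the true-score covariances, so only the own-variance terms attenuate.
True-score variance = [6.8²·0.66 + 3.7²·0.81] − 27.676 = 41.6073 − 27.676 = 13.9313.
Reliability = 13.9313 / 32.254 = 0.432.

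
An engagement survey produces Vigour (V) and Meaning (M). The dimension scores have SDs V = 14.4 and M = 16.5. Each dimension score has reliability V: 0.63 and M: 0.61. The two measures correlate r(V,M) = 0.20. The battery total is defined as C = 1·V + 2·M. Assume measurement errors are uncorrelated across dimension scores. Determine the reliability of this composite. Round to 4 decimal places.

0.6627

Var(C) = 14.4² + 2²·16.5² + 2·[2·14.4·16.5·0.20] = 1296.36 + 190.08 = 1486.44.
Because errors are independent across components, Cov(Tᵢ,Tⱼ) = Cov(Xᵢ,Xⱼ); the off-diagonal part of the true-score variance is the same as above.
True-score variance = [14.4²·0.63 + 2²·16.5²·0.61] + 190.08 = 794.927 + 190.08 = 985.007.
Reliability = 985.007 / 1486.44 = 0.6627.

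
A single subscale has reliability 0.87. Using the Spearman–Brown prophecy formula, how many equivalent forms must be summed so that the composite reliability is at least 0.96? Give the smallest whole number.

k ≥ ρ*(1−ρ₁)/(ρ₁(1−ρ*)) = 0.96·0.13 / (0.87·0.04) = 3.586.
Smallest integer k = 4.

4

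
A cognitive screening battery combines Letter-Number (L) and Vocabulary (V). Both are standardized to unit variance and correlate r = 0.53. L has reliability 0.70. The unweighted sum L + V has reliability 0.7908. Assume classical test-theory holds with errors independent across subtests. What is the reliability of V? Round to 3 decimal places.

0.660

Var(L+V) = 2 + 2·0.53 = 3.060.
True-score variance = ρ_L + ρ_V + 2·0.53, so 0.7908 = (0.70 + ρ_V + 1.06) / 3.060.
ρ_V = 0.7908·3.060 − 0.70 − 1.06 = 0.660.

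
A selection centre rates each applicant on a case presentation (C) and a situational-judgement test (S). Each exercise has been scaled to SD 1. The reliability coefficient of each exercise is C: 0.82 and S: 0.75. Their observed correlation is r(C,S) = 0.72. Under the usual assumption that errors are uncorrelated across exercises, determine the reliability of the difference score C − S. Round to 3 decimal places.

0.232

Var(C−S) = 1 + 1 − 2·0.72 = 2 − 1.44 = 0.56.
Because errors are independent across components, Cov(Tᵢ,Tⱼ) = Cov(Xᵢ,Xⱼ); the off-diagonal part of the true-score variance is the same as above.
True-score variance = [0.82 + 0.75] − 1.44 = 1.57 − 1.44 = 0.13.
Reliability = 0.13 / 0.56 = 0.232.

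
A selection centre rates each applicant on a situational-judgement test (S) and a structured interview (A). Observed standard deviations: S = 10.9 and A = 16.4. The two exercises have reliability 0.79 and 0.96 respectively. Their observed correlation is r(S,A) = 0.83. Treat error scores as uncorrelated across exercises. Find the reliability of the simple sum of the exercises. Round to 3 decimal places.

0.948

Var(S+A) = 10.9² + 16.4² + 2·[10.9·16.4·0.83] = 387.77 + 296.742 = 684.512.
Because errors are independent across components, Cov(Tᵢ,Tⱼ) = Cov(Xᵢ,Xⱼ); the off-diagonal part of the true-score variance is the same as above.
True-score variance = [10.9²·0.79 + 16.4²·0.96] + 296.742 = 352.062 + 296.742 = 648.803.
Reliability = 648.803 / 684.512 = 0.948.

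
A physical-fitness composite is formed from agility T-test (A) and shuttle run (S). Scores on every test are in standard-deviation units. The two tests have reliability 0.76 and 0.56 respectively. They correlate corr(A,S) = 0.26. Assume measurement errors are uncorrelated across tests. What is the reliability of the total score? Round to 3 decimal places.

0.730

Var(A+S) = 2 + 2·[0.26] = 2 + 0.52 = 2.52.
Under uncorrelated errors the observed covariances equal the true-score covariances, so only the own-variance terms attenuate.
True-score variance = [0.76 + 0.56] + 0.52 = 1.32 + 0.52 = 1.84.
Reliability = 1.84 / 2.52 = 0.730.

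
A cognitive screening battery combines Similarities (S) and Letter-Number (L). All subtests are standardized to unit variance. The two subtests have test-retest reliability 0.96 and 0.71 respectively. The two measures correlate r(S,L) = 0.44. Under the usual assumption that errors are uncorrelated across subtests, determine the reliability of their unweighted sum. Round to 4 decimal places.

Var(S+L) = 2 + 2·[0.44] = 2 + 0.88 = 2.88.
Under uncorrelated errors the observed covariances equal the true-score covariances, so only the own-variance terms attenuate.
True-score variance = [0.96 + 0.71] + 0.88 = 1.67 + 0.88 = 2.55.
Reliability = 2.55 / 2.88 = 0.8854.

0.8854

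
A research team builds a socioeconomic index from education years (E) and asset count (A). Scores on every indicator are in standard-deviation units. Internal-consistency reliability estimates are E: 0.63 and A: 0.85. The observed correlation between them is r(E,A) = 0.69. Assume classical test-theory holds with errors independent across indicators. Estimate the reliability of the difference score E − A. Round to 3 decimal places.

Var(E−A) = 1 + 1 − 2·0.69 = 2 − 1.38 = 0.62.
Because errors are independent across components, Cov(Tᵢ,Tⱼ) = Cov(Xᵢ,Xⱼ); the off-diagonal part of the true-score variance is the same as above.
True-score variance = [0.63 + 0.85] − 1.38 = 1.48 − 1.38 = 0.1.
Reliability = 0.1 / 0.62 = 0.161.

0.161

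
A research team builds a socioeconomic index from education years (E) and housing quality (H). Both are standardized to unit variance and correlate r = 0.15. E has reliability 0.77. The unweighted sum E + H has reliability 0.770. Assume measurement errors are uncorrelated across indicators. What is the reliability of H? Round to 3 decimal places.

Var(E+H) = 2 + 2·0.15 = 2.300.
True-score variance = ρ_E + ρ_H + 2·0.15, so 0.770 = (0.77 + ρ_H + 0.30) / 2.300.
ρ_H = 0.770·2.300 − 0.77 − 0.30 = 0.701.

0.701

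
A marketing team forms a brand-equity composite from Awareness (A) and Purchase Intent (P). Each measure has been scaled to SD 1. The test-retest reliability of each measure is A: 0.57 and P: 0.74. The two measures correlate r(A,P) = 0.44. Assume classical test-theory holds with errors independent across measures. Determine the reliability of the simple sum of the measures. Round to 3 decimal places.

Var(A+P) = 2 + 2·[0.44] = 2 + 0.88 = 2.88.
Because errors are independent across components, Cov(Tᵢ,Tⱼ) = Cov(Xᵢ,Xⱼ); the off-diagonal part of the true-score variance is the same as above.
True-score variance = [0.57 + 0.74] + 0.88 = 1.31 + 0.88 = 2.19.
Reliability = 2.19 / 2.88 = 0.760.

0.760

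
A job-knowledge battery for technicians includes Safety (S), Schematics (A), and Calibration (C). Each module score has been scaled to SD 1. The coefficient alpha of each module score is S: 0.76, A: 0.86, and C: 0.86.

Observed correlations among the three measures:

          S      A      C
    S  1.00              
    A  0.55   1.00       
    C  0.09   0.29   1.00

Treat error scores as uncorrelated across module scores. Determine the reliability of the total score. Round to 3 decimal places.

Var(S+A+C) = 3 + 2·[0.55 + 0.09 + 0.29] = 3 + 1.86 = 4.86.
Under uncorrelated errors the observed covariances equal the true-score covariances, so only the own-variance terms attenuate.
True-score variance = [0.76 + 0.86 + 0.86] + 1.86 = 2.48 + 1.86 = 4.34.
Reliability = 4.34 / 4.86 = 0.893.

0.893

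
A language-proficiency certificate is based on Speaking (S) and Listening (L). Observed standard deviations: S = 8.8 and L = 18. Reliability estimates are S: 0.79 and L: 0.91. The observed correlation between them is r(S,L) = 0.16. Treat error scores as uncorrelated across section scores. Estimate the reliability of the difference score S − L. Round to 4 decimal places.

0.8705

Var(S−L) = 8.8² + 18² − 2·8.8·18·0.16 = 401.44 − 50.688 = 350.752.
Under uncorrelated errors the observed covariances equal the true-score covariances, so only the own-variance terms attenuate.
True-score variance = [8.8²·0.79 + 18²·0.91] − 50.688 = 356.018 − 50.688 = 305.33.
Reliability = 305.33 / 350.752 = 0.8705.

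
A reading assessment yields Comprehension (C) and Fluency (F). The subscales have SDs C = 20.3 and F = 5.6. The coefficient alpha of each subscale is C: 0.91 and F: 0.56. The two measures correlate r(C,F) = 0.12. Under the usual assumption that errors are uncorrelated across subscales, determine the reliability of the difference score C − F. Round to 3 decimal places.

0.878

Var(C−F) = 20.3² + 5.6² − 2·20.3·5.6·0.12 = 443.45 − 27.2832 = 416.167.
With uncorrelated errors the cross-covariances are all true-score covariance, so they carry over unchanged; only the diagonal terms shrink to ρᵢσᵢ².
True-score variance = [20.3²·0.91 + 5.6²·0.56] − 27.2832 = 392.564 − 27.2832 = 365.28.
Reliability = 365.28 / 416.167 = 0.878.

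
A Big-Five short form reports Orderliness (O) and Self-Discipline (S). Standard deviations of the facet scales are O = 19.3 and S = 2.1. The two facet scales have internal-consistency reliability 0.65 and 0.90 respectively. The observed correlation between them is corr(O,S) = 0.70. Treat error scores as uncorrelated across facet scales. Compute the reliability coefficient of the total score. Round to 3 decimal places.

Var(O+S) = 19.3² + 2.1² + 2·[19.3·2.1·0.70] = 376.9 + 56.742 = 433.642.
Under uncorrelated errors the observed covariances equal the true-score covariances, so only the own-variance terms attenuate.
True-score variance = [19.3²·0.65 + 2.1²·0.90] + 56.742 = 246.088 + 56.742 = 302.829.
Reliability = 302.829 / 433.642 = 0.698.

0.698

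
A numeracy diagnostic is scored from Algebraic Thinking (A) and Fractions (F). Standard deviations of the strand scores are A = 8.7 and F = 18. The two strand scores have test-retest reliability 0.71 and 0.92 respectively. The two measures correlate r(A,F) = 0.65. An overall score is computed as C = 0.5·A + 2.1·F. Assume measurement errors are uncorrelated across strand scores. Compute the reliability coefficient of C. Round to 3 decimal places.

0.928

Var(C) = 0.5²·8.7² + 2.1²·18² + 2·[1.05·8.7·18·0.65] = 1447.76 + 213.759 = 1661.52.
Under uncorrelated errors the observed covariances equal the true-score covariances, so only the own-variance terms attenuate.
True-score variance = [0.5²·8.7²·0.71 + 2.1²·18²·0.92] + 213.759 = 1327.97 + 213.759 = 1541.73.
Reliability = 1541.73 / 1661.52 = 0.928.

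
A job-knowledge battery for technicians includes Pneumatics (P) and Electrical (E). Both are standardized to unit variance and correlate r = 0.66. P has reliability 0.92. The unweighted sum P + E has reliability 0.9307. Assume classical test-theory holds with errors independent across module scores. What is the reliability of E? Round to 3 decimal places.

Var(P+E) = 2 + 2·0.66 = 3.320.
True-score variance = ρ_P + ρ_E + 2·0.66, so 0.9307 = (0.92 + ρ_E + 1.32) / 3.320.
ρ_E = 0.9307·3.320 − 0.92 − 1.32 = 0.850.

0.850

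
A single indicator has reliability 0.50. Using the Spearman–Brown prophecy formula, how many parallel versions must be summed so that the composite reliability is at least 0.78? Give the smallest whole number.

k ≥ ρ*(1−ρ₁)/(ρ₁(1−ρ*)) = 0.78·0.50 / (0.50·0.22) = 3.545.
Smallest integer k = 4.

4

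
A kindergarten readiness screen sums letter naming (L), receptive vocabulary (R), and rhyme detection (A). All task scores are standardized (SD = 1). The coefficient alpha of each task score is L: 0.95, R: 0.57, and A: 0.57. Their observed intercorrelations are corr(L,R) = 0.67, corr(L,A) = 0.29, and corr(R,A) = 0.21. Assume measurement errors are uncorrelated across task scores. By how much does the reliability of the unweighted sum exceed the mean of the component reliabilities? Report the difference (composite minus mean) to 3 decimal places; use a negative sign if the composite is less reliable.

Var(sum) = 3 + 2.34 = 5.34; true-score variance = 2.09 + 2.34 = 4.43; composite reliability = 0.8296.
Mean component reliability = 0.6967.
Difference = 0.8296 − 0.6967 = 0.133.

0.133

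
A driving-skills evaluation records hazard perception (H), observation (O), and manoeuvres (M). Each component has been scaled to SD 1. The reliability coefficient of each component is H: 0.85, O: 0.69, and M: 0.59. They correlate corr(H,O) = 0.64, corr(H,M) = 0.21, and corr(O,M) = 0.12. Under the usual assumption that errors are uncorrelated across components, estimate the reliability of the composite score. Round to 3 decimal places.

Var(H+O+M) = 3 + 2·[0.64 + 0.21 + 0.12] = 3 + 1.94 = 4.94.
With uncorrelated errors the cross-covariances are all true-score covariance, so they carry over unchanged; only the diagonal terms shrink to ρᵢσᵢ².
True-score variance = [0.85 + 0.69 + 0.59] + 1.94 = 2.13 + 1.94 = 4.07.
Reliability = 4.07 / 4.94 = 0.824.

0.824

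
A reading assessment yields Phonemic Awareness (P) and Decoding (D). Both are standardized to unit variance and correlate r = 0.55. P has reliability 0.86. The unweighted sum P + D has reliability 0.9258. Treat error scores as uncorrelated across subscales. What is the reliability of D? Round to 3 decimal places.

0.910

Var(P+D) = 2 + 2·0.55 = 3.100.
True-score variance = ρ_P + ρ_D + 2·0.55, so 0.9258 = (0.86 + ρ_D + 1.10) / 3.100.
ρ_D = 0.9258·3.100 − 0.86 − 1.10 = 0.910.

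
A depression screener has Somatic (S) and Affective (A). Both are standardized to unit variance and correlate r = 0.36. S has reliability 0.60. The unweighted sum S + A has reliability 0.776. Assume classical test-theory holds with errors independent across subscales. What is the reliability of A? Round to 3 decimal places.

0.791

Var(S+A) = 2 + 2·0.36 = 2.720.
True-score variance = ρ_S + ρ_A + 2·0.36, so 0.776 = (0.60 + ρ_A + 0.72) / 2.720.
ρ_A = 0.776·2.720 − 0.60 − 0.72 = 0.791.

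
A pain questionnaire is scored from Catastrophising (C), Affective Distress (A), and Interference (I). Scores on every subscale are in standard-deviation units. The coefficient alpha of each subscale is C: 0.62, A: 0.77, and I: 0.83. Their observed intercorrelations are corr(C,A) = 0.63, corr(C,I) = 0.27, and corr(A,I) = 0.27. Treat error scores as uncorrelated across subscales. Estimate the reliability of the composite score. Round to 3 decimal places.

0.854

Var(C+A+I) = 3 + 2·[0.63 + 0.27 + 0.27] = 3 + 2.34 = 5.34.
Because errors are independent across components, Cov(Tᵢ,Tⱼ) = Cov(Xᵢ,Xⱼ); the off-diagonal part of the true-score variance is the same as above.
True-score variance = [0.62 + 0.77 + 0.83] + 2.34 = 2.22 + 2.34 = 4.56.
Reliability = 4.56 / 5.34 = 0.854.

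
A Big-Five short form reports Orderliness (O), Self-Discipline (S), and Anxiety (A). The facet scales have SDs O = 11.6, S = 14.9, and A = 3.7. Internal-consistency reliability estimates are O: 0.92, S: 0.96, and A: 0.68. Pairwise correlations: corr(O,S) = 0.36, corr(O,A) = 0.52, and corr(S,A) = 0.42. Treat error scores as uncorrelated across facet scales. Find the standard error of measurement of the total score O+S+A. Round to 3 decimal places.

Var(total) = 370.26 + 215.391 = 585.651.
True-score variance = 346.234 + 215.391 = 561.625, so reliability = 0.9590.
Error variance = 585.651 − 561.625 = 24.026; SEM = √24.026 = 4.902.

4.902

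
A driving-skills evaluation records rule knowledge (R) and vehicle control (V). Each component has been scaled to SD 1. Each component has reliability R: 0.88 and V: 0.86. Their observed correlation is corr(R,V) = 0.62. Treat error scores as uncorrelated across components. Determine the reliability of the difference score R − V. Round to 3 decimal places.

0.658

Var(R−V) = 1 + 1 − 2·0.62 = 2 − 1.24 = 0.76.
With uncorrelated errors the cross-covariances are all true-score covariance, so they carry over unchanged; only the diagonal terms shrink to ρᵢσᵢ².
True-score variance = [0.88 + 0.86] − 1.24 = 1.74 − 1.24 = 0.5.
Reliability = 0.5 / 0.76 = 0.658.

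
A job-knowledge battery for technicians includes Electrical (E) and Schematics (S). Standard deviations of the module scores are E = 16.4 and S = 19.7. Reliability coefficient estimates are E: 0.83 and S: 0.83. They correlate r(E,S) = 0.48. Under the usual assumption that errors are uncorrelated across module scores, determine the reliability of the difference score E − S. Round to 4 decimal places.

0.6780

Var(E−S) = 16.4² + 19.7² − 2·16.4·19.7·0.48 = 657.05 − 310.157 = 346.893.
Under uncorrelated errors the observed covariances equal the true-score covariances, so only the own-variance terms attenuate.
True-score variance = [16.4²·0.83 + 19.7²·0.83] − 310.157 = 545.351 − 310.157 = 235.195.
Reliability = 235.195 / 346.893 = 0.6780.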